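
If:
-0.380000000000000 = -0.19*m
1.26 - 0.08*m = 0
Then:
No Solution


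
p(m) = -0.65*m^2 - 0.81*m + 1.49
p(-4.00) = -5.67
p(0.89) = 0.25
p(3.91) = -11.61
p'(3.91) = -5.89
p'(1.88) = -3.25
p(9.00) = -58.45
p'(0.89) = -1.97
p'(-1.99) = 1.78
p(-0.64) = 1.74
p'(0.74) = -1.77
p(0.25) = 1.25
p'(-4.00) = 4.39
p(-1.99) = 0.53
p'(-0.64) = 0.02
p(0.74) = 0.53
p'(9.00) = -12.51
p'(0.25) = -1.14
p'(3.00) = -4.71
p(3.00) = -6.79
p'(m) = -1.3*m - 0.81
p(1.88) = -2.33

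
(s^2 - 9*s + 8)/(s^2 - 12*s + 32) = (s - 1)/(s - 4)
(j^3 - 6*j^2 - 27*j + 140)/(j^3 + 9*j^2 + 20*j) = (j^2 - 11*j + 28)/(j*(j + 4))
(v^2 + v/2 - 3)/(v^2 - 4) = (v - 3/2)/(v - 2)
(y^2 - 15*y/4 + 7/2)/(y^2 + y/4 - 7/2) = (y - 2)/(y + 2)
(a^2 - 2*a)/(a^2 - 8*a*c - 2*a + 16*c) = a/(a - 8*c)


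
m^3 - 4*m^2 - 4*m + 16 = (m - 4)*(m - 2)*(m + 2)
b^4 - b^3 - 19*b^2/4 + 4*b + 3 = (b - 2)*(b - 3/2)*(b + 1/2)*(b + 2)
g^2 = g^2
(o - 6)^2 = o^2 - 12*o + 36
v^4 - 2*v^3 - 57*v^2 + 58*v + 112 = (v - 8)*(v - 2)*(v + 1)*(v + 7)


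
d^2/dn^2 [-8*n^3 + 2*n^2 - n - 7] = 4 - 48*n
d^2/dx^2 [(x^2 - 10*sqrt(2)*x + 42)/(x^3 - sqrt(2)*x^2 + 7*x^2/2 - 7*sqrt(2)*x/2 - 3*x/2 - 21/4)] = 8*(16*x^6 - 480*sqrt(2)*x^5 - 1512*sqrt(2)*x^4 + 5064*x^4 - 7724*sqrt(2)*x^3 + 20496*x^3 - 26460*sqrt(2)*x^2 + 26586*x^2 - 30492*sqrt(2)*x + 19152*x + 4788*sqrt(2) + 36645)/(64*x^9 - 192*sqrt(2)*x^8 + 672*x^8 - 2016*sqrt(2)*x^7 + 2448*x^7 - 6608*sqrt(2)*x^6 + 3752*x^6 - 3528*sqrt(2)*x^5 + 3384*x^5 + 2604*x^4 + 16032*sqrt(2)*x^4 - 5508*x^3 + 14672*sqrt(2)*x^3 - 15876*sqrt(2)*x^2 - 8442*x^2 - 18522*sqrt(2)*x - 7938*x - 9261)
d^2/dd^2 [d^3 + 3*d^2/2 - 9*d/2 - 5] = 6*d + 3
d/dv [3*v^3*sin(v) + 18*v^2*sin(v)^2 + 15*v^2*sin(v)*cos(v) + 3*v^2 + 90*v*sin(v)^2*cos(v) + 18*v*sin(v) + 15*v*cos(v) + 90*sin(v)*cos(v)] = 3*v^3*cos(v) + 9*v^2*sin(v) + 18*v^2*sin(2*v) + 15*v^2*cos(2*v) - 75*v*sin(v)/2 + 15*v*sin(2*v) + 135*v*sin(3*v)/2 + 18*v*cos(v) - 18*v*cos(2*v) + 24*v + 18*sin(v) + 75*cos(v)/2 + 90*cos(2*v) - 45*cos(3*v)/2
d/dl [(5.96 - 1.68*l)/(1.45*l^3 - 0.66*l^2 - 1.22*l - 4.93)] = (4.872*l^3 - 27.0348*l^2 + 7.8672*l + 15.5536)/(2.1025*l^6 - 1.914*l^5 - 3.1024*l^4 - 12.6866*l^3 + 7.996*l^2 + 12.0292*l + 24.3049)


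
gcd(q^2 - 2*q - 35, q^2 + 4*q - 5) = q + 5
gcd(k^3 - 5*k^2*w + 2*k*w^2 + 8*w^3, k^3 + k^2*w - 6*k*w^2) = -k + 2*w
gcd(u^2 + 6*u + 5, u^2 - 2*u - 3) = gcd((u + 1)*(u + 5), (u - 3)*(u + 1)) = u + 1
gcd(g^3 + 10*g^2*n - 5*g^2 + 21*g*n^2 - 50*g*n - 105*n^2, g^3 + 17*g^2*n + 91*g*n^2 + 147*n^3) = g^2 + 10*g*n + 21*n^2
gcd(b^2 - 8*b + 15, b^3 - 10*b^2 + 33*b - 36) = b - 3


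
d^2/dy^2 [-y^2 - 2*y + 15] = -2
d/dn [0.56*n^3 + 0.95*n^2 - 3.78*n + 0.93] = 1.68*n^2 + 1.9*n - 3.78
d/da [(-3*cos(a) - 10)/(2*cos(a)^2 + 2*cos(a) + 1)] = (6*sin(a)^2 - 40*cos(a) - 23)*sin(a)/(2*cos(a) + cos(2*a) + 2)^2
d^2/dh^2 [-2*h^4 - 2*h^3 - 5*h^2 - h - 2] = -24*h^2 - 12*h - 10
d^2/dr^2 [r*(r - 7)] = 2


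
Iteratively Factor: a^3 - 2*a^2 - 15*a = (a - 5)*(a^2 + 3*a) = (a - 5)*(a + 3)*(a)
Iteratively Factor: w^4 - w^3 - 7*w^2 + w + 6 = (w + 2)*(w^3 - 3*w^2 - w + 3) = (w - 1)*(w + 2)*(w^2 - 2*w - 3) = (w - 3)*(w - 1)*(w + 2)*(w + 1)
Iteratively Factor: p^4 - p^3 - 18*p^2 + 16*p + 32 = (p + 4)*(p^3 - 5*p^2 + 2*p + 8) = (p + 1)*(p + 4)*(p^2 - 6*p + 8) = (p - 4)*(p + 1)*(p + 4)*(p - 2)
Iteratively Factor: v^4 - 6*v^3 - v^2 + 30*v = (v)*(v^3 - 6*v^2 - v + 30) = v*(v - 3)*(v^2 - 3*v - 10) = v*(v - 5)*(v - 3)*(v + 2)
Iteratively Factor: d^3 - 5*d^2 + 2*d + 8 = (d - 4)*(d^2 - d - 2) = (d - 4)*(d - 2)*(d + 1)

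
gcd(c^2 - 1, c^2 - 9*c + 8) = c - 1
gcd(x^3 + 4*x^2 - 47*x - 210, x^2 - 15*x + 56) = x - 7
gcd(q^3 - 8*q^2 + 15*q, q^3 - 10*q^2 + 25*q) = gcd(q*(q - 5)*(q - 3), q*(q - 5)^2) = q^2 - 5*q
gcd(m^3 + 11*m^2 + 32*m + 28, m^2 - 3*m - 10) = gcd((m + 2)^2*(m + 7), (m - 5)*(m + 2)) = m + 2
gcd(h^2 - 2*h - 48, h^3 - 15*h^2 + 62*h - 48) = h - 8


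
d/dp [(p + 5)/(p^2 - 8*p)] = (-p^2 - 10*p + 40)/(p^2*(p^2 - 16*p + 64))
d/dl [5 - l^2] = -2*l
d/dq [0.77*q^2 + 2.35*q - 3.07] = 1.54*q + 2.35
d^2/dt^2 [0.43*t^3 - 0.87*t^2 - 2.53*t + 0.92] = 2.58*t - 1.74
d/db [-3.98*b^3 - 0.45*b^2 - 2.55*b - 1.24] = -11.94*b^2 - 0.9*b - 2.55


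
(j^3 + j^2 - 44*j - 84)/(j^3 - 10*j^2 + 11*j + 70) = (j + 6)/(j - 5)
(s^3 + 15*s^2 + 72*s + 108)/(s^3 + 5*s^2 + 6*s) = (s^2 + 12*s + 36)/(s*(s + 2))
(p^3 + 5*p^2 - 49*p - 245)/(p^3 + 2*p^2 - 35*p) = (p^2 - 2*p - 35)/(p*(p - 5))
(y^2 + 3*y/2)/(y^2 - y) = (y + 3/2)/(y - 1)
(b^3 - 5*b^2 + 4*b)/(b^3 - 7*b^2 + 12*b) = (b - 1)/(b - 3)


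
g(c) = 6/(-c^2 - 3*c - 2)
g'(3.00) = 0.14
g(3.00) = -0.30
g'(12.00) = 0.00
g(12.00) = -0.03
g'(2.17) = 0.25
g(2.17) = -0.45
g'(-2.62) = -13.32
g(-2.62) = -5.97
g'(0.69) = 1.27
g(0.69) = -1.32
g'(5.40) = 0.04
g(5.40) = -0.13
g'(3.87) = 0.08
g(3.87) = -0.21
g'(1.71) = 0.38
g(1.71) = -0.60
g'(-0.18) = 7.11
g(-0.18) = -4.02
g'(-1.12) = 408.92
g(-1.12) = 56.82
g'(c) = 6*(2*c + 3)/(-c^2 - 3*c - 2)^2 = 6*(2*c + 3)/(c^2 + 3*c + 2)^2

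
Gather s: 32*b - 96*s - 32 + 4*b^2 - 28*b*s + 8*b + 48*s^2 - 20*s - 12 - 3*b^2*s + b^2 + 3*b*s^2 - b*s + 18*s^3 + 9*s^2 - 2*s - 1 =5*b^2 + 40*b + 18*s^3 + s^2*(3*b + 57) + s*(-3*b^2 - 29*b - 118) - 45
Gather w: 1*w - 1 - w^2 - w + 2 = 1 - w^2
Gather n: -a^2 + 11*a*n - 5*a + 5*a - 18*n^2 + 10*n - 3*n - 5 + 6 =-a^2 - 18*n^2 + n*(11*a + 7) + 1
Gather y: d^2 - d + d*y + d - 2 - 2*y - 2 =d^2 + y*(d - 2) - 4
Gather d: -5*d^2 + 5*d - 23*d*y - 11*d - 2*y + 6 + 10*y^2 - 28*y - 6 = -5*d^2 + d*(-23*y - 6) + 10*y^2 - 30*y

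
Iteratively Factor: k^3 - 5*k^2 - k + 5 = (k - 1)*(k^2 - 4*k - 5) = (k - 5)*(k - 1)*(k + 1)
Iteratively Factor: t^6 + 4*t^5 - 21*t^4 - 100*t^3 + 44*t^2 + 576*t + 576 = (t - 3)*(t^5 + 7*t^4 - 100*t^2 - 256*t - 192) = (t - 4)*(t - 3)*(t^4 + 11*t^3 + 44*t^2 + 76*t + 48) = (t - 4)*(t - 3)*(t + 2)*(t^3 + 9*t^2 + 26*t + 24) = (t - 4)*(t - 3)*(t + 2)*(t + 4)*(t^2 + 5*t + 6) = (t - 4)*(t - 3)*(t + 2)*(t + 3)*(t + 4)*(t + 2)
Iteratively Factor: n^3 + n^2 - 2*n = (n)*(n^2 + n - 2) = n*(n - 1)*(n + 2)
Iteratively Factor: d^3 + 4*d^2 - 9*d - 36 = (d + 3)*(d^2 + d - 12) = (d + 3)*(d + 4)*(d - 3)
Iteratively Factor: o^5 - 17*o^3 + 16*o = (o + 4)*(o^4 - 4*o^3 - o^2 + 4*o) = (o - 1)*(o + 4)*(o^3 - 3*o^2 - 4*o) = o*(o - 1)*(o + 4)*(o^2 - 3*o - 4) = o*(o - 1)*(o + 1)*(o + 4)*(o - 4)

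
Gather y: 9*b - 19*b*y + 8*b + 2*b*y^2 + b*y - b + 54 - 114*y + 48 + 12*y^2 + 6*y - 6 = 16*b + y^2*(2*b + 12) + y*(-18*b - 108) + 96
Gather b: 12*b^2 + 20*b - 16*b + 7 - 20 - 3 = 12*b^2 + 4*b - 16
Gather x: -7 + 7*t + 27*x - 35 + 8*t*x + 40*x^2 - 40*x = 7*t + 40*x^2 + x*(8*t - 13) - 42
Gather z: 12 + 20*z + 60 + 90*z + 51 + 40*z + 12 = 150*z + 135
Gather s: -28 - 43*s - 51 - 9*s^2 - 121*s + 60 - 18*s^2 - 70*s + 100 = -27*s^2 - 234*s + 81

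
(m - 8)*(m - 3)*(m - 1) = m^3 - 12*m^2 + 35*m - 24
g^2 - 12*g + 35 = (g - 7)*(g - 5)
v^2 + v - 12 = (v - 3)*(v + 4)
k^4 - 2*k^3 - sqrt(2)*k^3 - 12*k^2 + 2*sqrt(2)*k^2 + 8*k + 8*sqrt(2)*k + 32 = (k - 4)*(k + 2)*(k - 2*sqrt(2))*(k + sqrt(2))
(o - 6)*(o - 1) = o^2 - 7*o + 6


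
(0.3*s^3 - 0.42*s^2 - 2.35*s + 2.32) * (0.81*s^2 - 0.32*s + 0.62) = 0.243*s^5 - 0.4362*s^4 - 1.5831*s^3 + 2.3708*s^2 - 2.1994*s + 1.4384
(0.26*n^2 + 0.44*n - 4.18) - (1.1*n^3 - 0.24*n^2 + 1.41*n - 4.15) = -1.1*n^3 + 0.5*n^2 - 0.97*n - 0.0299999999999994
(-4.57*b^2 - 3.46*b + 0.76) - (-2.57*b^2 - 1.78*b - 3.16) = -2.0*b^2 - 1.68*b + 3.92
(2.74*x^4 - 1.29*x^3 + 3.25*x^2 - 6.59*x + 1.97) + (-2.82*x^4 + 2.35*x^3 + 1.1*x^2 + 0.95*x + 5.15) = -0.0799999999999996*x^4 + 1.06*x^3 + 4.35*x^2 - 5.64*x + 7.12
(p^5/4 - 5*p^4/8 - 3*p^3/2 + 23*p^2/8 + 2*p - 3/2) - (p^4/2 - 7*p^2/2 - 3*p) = p^5/4 - 9*p^4/8 - 3*p^3/2 + 51*p^2/8 + 5*p - 3/2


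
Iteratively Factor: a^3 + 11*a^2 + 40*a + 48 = (a + 4)*(a^2 + 7*a + 12) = (a + 3)*(a + 4)*(a + 4)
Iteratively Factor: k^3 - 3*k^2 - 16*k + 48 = (k - 3)*(k^2 - 16) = (k - 4)*(k - 3)*(k + 4)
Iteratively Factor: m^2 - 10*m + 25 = (m - 5)*(m - 5)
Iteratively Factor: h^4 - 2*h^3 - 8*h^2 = (h)*(h^3 - 2*h^2 - 8*h) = h*(h + 2)*(h^2 - 4*h) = h^2*(h + 2)*(h - 4)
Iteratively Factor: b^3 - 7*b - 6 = (b + 2)*(b^2 - 2*b - 3) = (b - 3)*(b + 2)*(b + 1)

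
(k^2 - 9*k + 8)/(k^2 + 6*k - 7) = (k - 8)/(k + 7)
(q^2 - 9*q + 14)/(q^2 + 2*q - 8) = (q - 7)/(q + 4)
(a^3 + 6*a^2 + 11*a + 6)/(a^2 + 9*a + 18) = (a^2 + 3*a + 2)/(a + 6)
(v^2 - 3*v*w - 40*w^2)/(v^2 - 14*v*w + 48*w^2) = (v + 5*w)/(v - 6*w)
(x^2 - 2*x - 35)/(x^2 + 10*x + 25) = (x - 7)/(x + 5)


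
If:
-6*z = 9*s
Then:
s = -2*z/3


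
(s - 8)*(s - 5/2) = s^2 - 21*s/2 + 20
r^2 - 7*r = r*(r - 7)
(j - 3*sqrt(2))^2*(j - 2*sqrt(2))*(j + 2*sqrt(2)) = j^4 - 6*sqrt(2)*j^3 + 10*j^2 + 48*sqrt(2)*j - 144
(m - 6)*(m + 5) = m^2 - m - 30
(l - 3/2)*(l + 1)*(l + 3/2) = l^3 + l^2 - 9*l/4 - 9/4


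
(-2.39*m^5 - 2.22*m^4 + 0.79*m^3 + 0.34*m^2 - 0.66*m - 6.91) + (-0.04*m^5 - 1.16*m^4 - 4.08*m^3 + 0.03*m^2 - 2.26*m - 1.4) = -2.43*m^5 - 3.38*m^4 - 3.29*m^3 + 0.37*m^2 - 2.92*m - 8.31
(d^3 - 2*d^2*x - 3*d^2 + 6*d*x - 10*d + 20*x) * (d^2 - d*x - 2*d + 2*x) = d^5 - 3*d^4*x - 5*d^4 + 2*d^3*x^2 + 15*d^3*x - 4*d^3 - 10*d^2*x^2 + 12*d^2*x + 20*d^2 - 8*d*x^2 - 60*d*x + 40*x^2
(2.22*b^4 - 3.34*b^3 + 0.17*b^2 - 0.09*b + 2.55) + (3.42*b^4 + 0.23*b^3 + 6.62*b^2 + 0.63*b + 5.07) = 5.64*b^4 - 3.11*b^3 + 6.79*b^2 + 0.54*b + 7.62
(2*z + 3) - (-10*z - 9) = 12*z + 12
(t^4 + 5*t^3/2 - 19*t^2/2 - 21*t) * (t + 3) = t^5 + 11*t^4/2 - 2*t^3 - 99*t^2/2 - 63*t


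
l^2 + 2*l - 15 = (l - 3)*(l + 5)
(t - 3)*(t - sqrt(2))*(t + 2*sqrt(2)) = t^3 - 3*t^2 + sqrt(2)*t^2 - 3*sqrt(2)*t - 4*t + 12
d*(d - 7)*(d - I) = d^3 - 7*d^2 - I*d^2 + 7*I*d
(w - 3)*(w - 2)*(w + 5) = w^3 - 19*w + 30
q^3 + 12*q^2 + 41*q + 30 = (q + 1)*(q + 5)*(q + 6)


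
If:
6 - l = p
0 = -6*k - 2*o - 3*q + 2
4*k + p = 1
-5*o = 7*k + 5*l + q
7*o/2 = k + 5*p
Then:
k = -669/31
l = -2521/31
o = 3676/31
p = 2707/31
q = -1092/31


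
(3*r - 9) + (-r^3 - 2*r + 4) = -r^3 + r - 5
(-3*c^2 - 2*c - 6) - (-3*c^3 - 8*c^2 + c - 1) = 3*c^3 + 5*c^2 - 3*c - 5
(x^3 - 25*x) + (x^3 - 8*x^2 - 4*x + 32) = 2*x^3 - 8*x^2 - 29*x + 32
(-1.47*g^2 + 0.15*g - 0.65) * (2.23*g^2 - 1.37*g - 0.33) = -3.2781*g^4 + 2.3484*g^3 - 1.1699*g^2 + 0.841*g + 0.2145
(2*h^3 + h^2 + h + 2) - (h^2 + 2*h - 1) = 2*h^3 - h + 3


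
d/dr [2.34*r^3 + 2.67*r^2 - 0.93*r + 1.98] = 7.02*r^2 + 5.34*r - 0.93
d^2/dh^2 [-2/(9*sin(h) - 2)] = 18*(9*sin(h)^2 + 2*sin(h) - 18)/(9*sin(h) - 2)^3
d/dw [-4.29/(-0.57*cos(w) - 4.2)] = 2.4453*sin(w)/(0.57*cos(w) + 4.2)^2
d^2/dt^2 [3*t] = 0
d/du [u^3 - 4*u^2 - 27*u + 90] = 3*u^2 - 8*u - 27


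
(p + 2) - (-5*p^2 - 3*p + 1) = 5*p^2 + 4*p + 1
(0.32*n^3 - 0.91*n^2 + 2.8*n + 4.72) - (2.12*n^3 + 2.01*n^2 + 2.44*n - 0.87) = -1.8*n^3 - 2.92*n^2 + 0.36*n + 5.59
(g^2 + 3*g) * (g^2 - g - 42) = g^4 + 2*g^3 - 45*g^2 - 126*g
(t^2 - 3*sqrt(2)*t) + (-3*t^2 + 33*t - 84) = -2*t^2 - 3*sqrt(2)*t + 33*t - 84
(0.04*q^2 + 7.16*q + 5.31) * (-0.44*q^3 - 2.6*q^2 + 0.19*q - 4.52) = -0.0176*q^5 - 3.2544*q^4 - 20.9448*q^3 - 12.6264*q^2 - 31.3543*q - 24.0012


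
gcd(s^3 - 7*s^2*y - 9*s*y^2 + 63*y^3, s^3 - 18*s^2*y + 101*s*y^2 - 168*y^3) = s^2 - 10*s*y + 21*y^2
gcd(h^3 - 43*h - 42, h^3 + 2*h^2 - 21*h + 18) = h + 6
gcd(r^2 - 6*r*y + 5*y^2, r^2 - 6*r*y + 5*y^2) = r^2 - 6*r*y + 5*y^2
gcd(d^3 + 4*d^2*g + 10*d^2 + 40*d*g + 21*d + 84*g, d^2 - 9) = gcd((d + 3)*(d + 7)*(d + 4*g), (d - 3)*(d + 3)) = d + 3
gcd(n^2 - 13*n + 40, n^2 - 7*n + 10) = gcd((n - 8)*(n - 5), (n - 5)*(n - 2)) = n - 5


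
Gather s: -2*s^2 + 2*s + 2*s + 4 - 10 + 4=-2*s^2 + 4*s - 2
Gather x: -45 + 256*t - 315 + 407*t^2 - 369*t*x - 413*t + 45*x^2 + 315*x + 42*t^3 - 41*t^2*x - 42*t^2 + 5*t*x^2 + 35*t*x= 42*t^3 + 365*t^2 - 157*t + x^2*(5*t + 45) + x*(-41*t^2 - 334*t + 315) - 360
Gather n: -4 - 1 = -5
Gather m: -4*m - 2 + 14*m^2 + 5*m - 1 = 14*m^2 + m - 3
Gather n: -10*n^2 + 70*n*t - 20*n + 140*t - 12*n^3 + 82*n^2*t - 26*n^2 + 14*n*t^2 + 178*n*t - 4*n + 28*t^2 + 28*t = -12*n^3 + n^2*(82*t - 36) + n*(14*t^2 + 248*t - 24) + 28*t^2 + 168*t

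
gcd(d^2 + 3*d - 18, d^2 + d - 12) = d - 3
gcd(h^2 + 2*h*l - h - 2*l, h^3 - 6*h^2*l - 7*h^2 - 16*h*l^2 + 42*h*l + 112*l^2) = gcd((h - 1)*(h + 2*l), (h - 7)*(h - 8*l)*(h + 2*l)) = h + 2*l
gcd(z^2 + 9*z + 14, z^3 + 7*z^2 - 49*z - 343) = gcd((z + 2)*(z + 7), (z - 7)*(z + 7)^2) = z + 7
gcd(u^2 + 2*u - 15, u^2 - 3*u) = u - 3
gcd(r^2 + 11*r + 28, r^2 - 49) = r + 7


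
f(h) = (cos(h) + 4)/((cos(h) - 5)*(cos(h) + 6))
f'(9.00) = 0.01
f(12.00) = -0.17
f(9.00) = -0.10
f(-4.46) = -0.12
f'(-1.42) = -0.04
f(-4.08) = -0.11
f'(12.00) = -0.03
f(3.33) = -0.10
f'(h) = (cos(h) + 4)*sin(h)/((cos(h) - 5)*(cos(h) + 6)^2) - sin(h)/((cos(h) - 5)*(cos(h) + 6)) + (cos(h) + 4)*sin(h)/((cos(h) - 5)^2*(cos(h) + 6))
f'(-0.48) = -0.02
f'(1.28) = 0.04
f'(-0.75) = -0.03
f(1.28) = -0.14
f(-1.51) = -0.14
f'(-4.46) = 0.03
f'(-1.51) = -0.04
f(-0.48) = -0.17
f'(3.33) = -0.01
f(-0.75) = -0.16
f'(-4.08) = 0.03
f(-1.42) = -0.14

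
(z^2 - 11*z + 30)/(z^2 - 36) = (z - 5)/(z + 6)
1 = 1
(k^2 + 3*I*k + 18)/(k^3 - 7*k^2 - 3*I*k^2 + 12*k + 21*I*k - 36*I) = (k + 6*I)/(k^2 - 7*k + 12)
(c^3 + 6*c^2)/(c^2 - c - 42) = c^2/(c - 7)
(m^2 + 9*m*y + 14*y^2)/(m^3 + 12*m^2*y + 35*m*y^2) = (m + 2*y)/(m*(m + 5*y))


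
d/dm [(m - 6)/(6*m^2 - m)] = 6*(-m^2 + 12*m - 1)/(m^2*(36*m^2 - 12*m + 1))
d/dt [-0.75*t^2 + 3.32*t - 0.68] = 3.32 - 1.5*t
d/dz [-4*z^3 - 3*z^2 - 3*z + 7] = -12*z^2 - 6*z - 3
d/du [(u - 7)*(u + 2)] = 2*u - 5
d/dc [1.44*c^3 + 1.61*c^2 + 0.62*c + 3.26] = 4.32*c^2 + 3.22*c + 0.62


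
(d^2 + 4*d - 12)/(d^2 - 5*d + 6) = (d + 6)/(d - 3)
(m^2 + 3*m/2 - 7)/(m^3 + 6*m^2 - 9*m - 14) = (m + 7/2)/(m^2 + 8*m + 7)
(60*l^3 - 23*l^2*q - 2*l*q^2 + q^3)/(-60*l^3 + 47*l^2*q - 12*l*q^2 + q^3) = (5*l + q)/(-5*l + q)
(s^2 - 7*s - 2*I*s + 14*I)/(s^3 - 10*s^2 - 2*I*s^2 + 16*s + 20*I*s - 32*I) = (s - 7)/(s^2 - 10*s + 16)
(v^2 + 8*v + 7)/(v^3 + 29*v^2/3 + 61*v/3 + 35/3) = 3/(3*v + 5)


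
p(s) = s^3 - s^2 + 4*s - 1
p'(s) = 3*s^2 - 2*s + 4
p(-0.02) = -1.08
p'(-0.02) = 4.04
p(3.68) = 50.01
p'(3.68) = 37.27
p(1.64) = 7.28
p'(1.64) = 8.79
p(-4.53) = -132.60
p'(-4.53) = 74.62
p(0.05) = -0.80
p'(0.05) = 3.91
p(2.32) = 15.38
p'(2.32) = 15.51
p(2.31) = 15.23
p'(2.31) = 15.39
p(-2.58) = -35.15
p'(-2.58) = 29.13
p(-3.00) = -49.00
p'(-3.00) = 37.00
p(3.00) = 29.00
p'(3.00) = 25.00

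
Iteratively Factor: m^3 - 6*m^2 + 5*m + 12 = (m - 3)*(m^2 - 3*m - 4) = (m - 4)*(m - 3)*(m + 1)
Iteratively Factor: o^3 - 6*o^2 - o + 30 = (o - 5)*(o^2 - o - 6) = (o - 5)*(o + 2)*(o - 3)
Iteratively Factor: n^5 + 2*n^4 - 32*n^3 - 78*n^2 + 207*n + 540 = (n - 5)*(n^4 + 7*n^3 + 3*n^2 - 63*n - 108) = (n - 5)*(n - 3)*(n^3 + 10*n^2 + 33*n + 36) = (n - 5)*(n - 3)*(n + 4)*(n^2 + 6*n + 9) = (n - 5)*(n - 3)*(n + 3)*(n + 4)*(n + 3)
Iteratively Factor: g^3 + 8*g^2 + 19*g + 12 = (g + 3)*(g^2 + 5*g + 4) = (g + 1)*(g + 3)*(g + 4)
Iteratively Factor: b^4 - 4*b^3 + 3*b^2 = (b)*(b^3 - 4*b^2 + 3*b) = b*(b - 3)*(b^2 - b) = b*(b - 3)*(b - 1)*(b)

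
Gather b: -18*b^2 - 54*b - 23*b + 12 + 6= -18*b^2 - 77*b + 18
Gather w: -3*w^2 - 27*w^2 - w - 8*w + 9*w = -30*w^2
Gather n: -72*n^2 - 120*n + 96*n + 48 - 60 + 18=-72*n^2 - 24*n + 6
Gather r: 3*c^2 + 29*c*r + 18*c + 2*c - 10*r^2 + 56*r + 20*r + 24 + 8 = 3*c^2 + 20*c - 10*r^2 + r*(29*c + 76) + 32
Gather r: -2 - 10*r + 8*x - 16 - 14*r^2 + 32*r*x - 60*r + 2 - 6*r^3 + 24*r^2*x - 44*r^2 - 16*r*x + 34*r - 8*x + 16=-6*r^3 + r^2*(24*x - 58) + r*(16*x - 36)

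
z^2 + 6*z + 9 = (z + 3)^2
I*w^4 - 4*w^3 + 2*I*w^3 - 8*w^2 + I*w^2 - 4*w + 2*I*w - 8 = (w + 2)*(w + I)*(w + 4*I)*(I*w + 1)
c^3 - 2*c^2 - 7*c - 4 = (c - 4)*(c + 1)^2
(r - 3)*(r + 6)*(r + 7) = r^3 + 10*r^2 + 3*r - 126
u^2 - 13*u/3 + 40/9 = (u - 8/3)*(u - 5/3)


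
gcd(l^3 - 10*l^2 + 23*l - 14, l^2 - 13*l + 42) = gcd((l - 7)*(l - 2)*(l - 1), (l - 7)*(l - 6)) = l - 7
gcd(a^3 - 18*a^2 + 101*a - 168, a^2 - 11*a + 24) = a^2 - 11*a + 24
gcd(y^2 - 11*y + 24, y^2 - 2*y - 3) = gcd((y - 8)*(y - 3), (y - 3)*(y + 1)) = y - 3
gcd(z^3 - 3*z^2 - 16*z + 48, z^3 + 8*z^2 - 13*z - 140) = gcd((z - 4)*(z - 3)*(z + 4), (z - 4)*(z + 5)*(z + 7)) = z - 4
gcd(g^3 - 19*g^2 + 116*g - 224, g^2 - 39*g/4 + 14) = g - 8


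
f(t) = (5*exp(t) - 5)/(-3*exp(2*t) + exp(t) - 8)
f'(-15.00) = 0.00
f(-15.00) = 0.62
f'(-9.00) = 0.00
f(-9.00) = 0.62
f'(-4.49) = -0.01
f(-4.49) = 0.62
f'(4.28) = 0.02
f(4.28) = -0.02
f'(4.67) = 0.02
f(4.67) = -0.02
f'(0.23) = -0.47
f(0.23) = -0.11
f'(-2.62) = -0.04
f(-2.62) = 0.58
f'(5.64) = 0.01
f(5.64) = -0.01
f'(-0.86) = -0.29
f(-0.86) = 0.36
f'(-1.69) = -0.12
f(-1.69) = 0.51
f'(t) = (5*exp(t) - 5)*(6*exp(2*t) - exp(t))/(-3*exp(2*t) + exp(t) - 8)^2 + 5*exp(t)/(-3*exp(2*t) + exp(t) - 8) = 5*(-(1 - exp(t))*(6*exp(t) - 1) - 3*exp(2*t) + exp(t) - 8)*exp(t)/(3*exp(2*t) - exp(t) + 8)^2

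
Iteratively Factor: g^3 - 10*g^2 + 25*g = (g - 5)*(g^2 - 5*g) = (g - 5)^2*(g)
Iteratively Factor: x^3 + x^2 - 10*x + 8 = (x - 1)*(x^2 + 2*x - 8) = (x - 1)*(x + 4)*(x - 2)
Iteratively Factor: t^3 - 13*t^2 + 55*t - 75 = (t - 5)*(t^2 - 8*t + 15) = (t - 5)^2*(t - 3)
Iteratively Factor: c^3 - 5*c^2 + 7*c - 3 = (c - 1)*(c^2 - 4*c + 3) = (c - 1)^2*(c - 3)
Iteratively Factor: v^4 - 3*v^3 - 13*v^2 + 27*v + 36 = (v + 1)*(v^3 - 4*v^2 - 9*v + 36) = (v - 4)*(v + 1)*(v^2 - 9) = (v - 4)*(v + 1)*(v + 3)*(v - 3)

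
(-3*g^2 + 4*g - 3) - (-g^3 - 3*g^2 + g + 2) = g^3 + 3*g - 5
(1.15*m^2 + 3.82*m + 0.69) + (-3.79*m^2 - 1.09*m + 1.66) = -2.64*m^2 + 2.73*m + 2.35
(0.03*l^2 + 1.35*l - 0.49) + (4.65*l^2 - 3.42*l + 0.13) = 4.68*l^2 - 2.07*l - 0.36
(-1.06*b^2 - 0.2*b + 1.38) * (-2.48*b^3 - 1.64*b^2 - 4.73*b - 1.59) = 2.6288*b^5 + 2.2344*b^4 + 1.9194*b^3 + 0.368200000000001*b^2 - 6.2094*b - 2.1942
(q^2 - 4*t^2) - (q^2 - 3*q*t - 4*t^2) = 3*q*t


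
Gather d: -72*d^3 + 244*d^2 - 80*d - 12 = -72*d^3 + 244*d^2 - 80*d - 12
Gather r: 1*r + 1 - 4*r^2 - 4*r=-4*r^2 - 3*r + 1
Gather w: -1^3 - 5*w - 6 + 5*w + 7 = 0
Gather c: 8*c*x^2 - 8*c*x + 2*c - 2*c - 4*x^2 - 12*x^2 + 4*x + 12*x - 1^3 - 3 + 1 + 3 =c*(8*x^2 - 8*x) - 16*x^2 + 16*x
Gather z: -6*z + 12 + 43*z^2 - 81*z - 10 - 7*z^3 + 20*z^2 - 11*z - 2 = -7*z^3 + 63*z^2 - 98*z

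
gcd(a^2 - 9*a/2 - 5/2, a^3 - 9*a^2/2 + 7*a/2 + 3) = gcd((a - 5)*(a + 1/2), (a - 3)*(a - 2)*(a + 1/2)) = a + 1/2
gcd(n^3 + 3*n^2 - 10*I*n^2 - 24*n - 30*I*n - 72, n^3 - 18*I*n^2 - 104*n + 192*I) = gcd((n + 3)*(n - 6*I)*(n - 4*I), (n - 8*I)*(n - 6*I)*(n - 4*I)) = n^2 - 10*I*n - 24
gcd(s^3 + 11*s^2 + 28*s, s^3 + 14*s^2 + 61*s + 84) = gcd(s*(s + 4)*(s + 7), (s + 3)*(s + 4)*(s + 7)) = s^2 + 11*s + 28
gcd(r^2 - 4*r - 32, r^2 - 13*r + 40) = r - 8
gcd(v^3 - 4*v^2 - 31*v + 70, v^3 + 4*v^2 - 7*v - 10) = v^2 + 3*v - 10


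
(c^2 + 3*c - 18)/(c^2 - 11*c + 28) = (c^2 + 3*c - 18)/(c^2 - 11*c + 28)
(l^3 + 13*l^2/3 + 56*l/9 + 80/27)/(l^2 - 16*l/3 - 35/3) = (9*l^2 + 24*l + 16)/(9*(l - 7))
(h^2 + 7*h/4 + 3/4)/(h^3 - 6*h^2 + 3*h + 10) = (h + 3/4)/(h^2 - 7*h + 10)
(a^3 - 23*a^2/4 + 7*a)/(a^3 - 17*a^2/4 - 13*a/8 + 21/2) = 2*a/(2*a + 3)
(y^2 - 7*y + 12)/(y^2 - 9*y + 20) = (y - 3)/(y - 5)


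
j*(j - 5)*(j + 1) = j^3 - 4*j^2 - 5*j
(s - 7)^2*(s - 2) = s^3 - 16*s^2 + 77*s - 98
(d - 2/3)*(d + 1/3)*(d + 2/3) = d^3 + d^2/3 - 4*d/9 - 4/27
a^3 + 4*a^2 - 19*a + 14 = (a - 2)*(a - 1)*(a + 7)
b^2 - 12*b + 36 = (b - 6)^2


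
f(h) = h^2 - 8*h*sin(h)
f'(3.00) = 28.63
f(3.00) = 5.61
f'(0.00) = 0.00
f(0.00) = 0.00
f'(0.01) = -0.14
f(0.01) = -0.00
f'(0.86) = -8.83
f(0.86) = -4.47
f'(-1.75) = 1.88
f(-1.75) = -10.71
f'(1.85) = 0.09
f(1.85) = -10.80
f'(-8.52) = -52.86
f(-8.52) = 19.00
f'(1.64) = -3.79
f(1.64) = -10.40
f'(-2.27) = -10.11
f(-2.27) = -8.75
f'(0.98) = -9.05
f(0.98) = -5.55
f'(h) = -8*h*cos(h) + 2*h - 8*sin(h)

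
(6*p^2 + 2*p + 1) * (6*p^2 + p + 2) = 36*p^4 + 18*p^3 + 20*p^2 + 5*p + 2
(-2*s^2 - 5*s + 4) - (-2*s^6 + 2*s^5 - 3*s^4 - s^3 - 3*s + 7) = 2*s^6 - 2*s^5 + 3*s^4 + s^3 - 2*s^2 - 2*s - 3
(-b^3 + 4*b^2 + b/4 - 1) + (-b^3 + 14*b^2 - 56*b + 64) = -2*b^3 + 18*b^2 - 223*b/4 + 63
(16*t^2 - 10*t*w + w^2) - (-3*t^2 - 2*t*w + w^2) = 19*t^2 - 8*t*w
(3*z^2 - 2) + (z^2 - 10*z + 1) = 4*z^2 - 10*z - 1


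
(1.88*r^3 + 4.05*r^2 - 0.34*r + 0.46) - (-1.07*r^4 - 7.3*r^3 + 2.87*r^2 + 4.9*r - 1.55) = 1.07*r^4 + 9.18*r^3 + 1.18*r^2 - 5.24*r + 2.01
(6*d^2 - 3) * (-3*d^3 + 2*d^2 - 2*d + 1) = -18*d^5 + 12*d^4 - 3*d^3 + 6*d - 3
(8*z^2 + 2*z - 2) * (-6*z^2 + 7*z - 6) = -48*z^4 + 44*z^3 - 22*z^2 - 26*z + 12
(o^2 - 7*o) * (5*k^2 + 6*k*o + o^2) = 5*k^2*o^2 - 35*k^2*o + 6*k*o^3 - 42*k*o^2 + o^4 - 7*o^3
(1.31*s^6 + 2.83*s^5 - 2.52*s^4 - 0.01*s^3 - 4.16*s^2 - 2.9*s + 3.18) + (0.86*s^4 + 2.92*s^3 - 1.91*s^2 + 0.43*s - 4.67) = 1.31*s^6 + 2.83*s^5 - 1.66*s^4 + 2.91*s^3 - 6.07*s^2 - 2.47*s - 1.49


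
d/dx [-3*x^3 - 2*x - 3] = -9*x^2 - 2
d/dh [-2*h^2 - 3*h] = -4*h - 3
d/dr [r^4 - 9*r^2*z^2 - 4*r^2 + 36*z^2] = 2*r*(2*r^2 - 9*z^2 - 4)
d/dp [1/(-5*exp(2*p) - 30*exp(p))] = 2*(exp(p) + 3)*exp(-p)/(5*(exp(p) + 6)^2)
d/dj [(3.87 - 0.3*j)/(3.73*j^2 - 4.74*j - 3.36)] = (1.119*j^2 - 28.8702*j + 19.3518)/(13.9129*j^4 - 35.3604*j^3 - 2.598*j^2 + 31.8528*j + 11.2896)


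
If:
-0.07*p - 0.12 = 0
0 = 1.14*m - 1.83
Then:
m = 1.61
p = -1.71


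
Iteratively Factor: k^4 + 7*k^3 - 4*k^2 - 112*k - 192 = (k + 4)*(k^3 + 3*k^2 - 16*k - 48) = (k - 4)*(k + 4)*(k^2 + 7*k + 12) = (k - 4)*(k + 3)*(k + 4)*(k + 4)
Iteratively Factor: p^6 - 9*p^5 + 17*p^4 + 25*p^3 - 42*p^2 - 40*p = (p - 2)*(p^5 - 7*p^4 + 3*p^3 + 31*p^2 + 20*p) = p*(p - 2)*(p^4 - 7*p^3 + 3*p^2 + 31*p + 20) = p*(p - 2)*(p + 1)*(p^3 - 8*p^2 + 11*p + 20) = p*(p - 5)*(p - 2)*(p + 1)*(p^2 - 3*p - 4) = p*(p - 5)*(p - 2)*(p + 1)^2*(p - 4)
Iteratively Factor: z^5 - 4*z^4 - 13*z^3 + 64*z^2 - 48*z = (z + 4)*(z^4 - 8*z^3 + 19*z^2 - 12*z) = z*(z + 4)*(z^3 - 8*z^2 + 19*z - 12) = z*(z - 3)*(z + 4)*(z^2 - 5*z + 4) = z*(z - 3)*(z - 1)*(z + 4)*(z - 4)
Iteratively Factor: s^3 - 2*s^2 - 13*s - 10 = (s + 2)*(s^2 - 4*s - 5) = (s + 1)*(s + 2)*(s - 5)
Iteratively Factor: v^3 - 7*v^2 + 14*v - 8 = (v - 1)*(v^2 - 6*v + 8) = (v - 4)*(v - 1)*(v - 2)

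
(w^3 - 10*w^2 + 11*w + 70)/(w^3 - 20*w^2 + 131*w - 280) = (w + 2)/(w - 8)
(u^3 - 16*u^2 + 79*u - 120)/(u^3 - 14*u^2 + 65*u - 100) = (u^2 - 11*u + 24)/(u^2 - 9*u + 20)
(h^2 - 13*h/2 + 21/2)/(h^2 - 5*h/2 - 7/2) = (h - 3)/(h + 1)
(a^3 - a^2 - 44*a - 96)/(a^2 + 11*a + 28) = (a^2 - 5*a - 24)/(a + 7)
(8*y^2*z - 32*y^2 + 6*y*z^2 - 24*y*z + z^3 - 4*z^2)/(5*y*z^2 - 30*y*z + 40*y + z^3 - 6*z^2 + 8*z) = (8*y^2 + 6*y*z + z^2)/(5*y*z - 10*y + z^2 - 2*z)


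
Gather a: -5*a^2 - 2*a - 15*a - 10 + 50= -5*a^2 - 17*a + 40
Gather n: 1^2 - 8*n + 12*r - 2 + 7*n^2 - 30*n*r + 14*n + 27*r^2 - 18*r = 7*n^2 + n*(6 - 30*r) + 27*r^2 - 6*r - 1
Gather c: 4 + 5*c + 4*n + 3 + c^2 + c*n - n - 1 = c^2 + c*(n + 5) + 3*n + 6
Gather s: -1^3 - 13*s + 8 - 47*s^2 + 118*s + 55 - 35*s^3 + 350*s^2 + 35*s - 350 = -35*s^3 + 303*s^2 + 140*s - 288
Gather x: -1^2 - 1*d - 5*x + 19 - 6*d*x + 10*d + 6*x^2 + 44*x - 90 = 9*d + 6*x^2 + x*(39 - 6*d) - 72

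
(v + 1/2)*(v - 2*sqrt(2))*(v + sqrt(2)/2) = v^3 - 3*sqrt(2)*v^2/2 + v^2/2 - 2*v - 3*sqrt(2)*v/4 - 1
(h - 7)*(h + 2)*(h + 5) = h^3 - 39*h - 70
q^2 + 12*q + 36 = (q + 6)^2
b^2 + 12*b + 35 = (b + 5)*(b + 7)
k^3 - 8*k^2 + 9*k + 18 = (k - 6)*(k - 3)*(k + 1)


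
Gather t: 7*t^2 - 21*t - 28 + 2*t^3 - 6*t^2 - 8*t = 2*t^3 + t^2 - 29*t - 28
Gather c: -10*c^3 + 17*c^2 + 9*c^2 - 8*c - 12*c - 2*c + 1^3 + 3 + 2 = -10*c^3 + 26*c^2 - 22*c + 6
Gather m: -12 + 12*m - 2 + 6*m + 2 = 18*m - 12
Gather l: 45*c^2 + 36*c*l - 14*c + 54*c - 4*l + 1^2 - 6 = 45*c^2 + 40*c + l*(36*c - 4) - 5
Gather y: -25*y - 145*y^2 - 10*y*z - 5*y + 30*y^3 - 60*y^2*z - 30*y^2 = 30*y^3 + y^2*(-60*z - 175) + y*(-10*z - 30)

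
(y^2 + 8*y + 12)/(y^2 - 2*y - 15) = (y^2 + 8*y + 12)/(y^2 - 2*y - 15)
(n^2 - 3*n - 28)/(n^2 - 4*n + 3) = (n^2 - 3*n - 28)/(n^2 - 4*n + 3)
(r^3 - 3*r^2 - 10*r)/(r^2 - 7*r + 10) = r*(r + 2)/(r - 2)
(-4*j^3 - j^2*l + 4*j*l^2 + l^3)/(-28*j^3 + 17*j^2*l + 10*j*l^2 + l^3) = (j + l)/(7*j + l)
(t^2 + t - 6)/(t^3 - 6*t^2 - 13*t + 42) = 1/(t - 7)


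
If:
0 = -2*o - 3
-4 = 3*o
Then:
No Solution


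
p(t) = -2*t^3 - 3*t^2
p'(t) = -6*t^2 - 6*t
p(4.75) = -282.03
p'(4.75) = -163.88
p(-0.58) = -0.62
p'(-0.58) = 1.46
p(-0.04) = -0.00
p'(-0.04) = 0.23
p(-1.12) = -0.95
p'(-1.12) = -0.81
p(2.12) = -32.54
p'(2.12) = -39.69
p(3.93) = -167.73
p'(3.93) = -116.25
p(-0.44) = -0.41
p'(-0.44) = 1.48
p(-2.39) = 10.17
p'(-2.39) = -19.93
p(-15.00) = 6075.00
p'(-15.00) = -1260.00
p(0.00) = 0.00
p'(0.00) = 0.00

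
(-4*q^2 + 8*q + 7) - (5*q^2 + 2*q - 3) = -9*q^2 + 6*q + 10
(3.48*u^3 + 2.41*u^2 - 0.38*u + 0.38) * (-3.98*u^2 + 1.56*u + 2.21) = -13.8504*u^5 - 4.163*u^4 + 12.9628*u^3 + 3.2209*u^2 - 0.247*u + 0.8398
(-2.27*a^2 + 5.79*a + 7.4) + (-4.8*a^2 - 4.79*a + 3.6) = -7.07*a^2 + 1.0*a + 11.0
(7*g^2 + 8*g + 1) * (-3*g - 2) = -21*g^3 - 38*g^2 - 19*g - 2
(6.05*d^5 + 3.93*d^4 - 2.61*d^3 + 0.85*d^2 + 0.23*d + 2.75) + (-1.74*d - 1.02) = 6.05*d^5 + 3.93*d^4 - 2.61*d^3 + 0.85*d^2 - 1.51*d + 1.73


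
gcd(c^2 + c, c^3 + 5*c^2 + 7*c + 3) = c + 1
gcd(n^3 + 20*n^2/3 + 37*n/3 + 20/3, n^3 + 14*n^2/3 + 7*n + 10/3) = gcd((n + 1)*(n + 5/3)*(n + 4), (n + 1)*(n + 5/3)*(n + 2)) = n^2 + 8*n/3 + 5/3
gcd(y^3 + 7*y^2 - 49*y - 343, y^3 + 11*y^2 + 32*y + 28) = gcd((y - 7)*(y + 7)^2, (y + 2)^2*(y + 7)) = y + 7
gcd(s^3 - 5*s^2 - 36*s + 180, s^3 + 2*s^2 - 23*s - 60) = s - 5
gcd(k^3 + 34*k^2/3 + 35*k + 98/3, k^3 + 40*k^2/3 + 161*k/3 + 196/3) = k^2 + 28*k/3 + 49/3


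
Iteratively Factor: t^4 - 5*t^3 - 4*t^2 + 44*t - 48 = (t - 2)*(t^3 - 3*t^2 - 10*t + 24) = (t - 4)*(t - 2)*(t^2 + t - 6) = (t - 4)*(t - 2)*(t + 3)*(t - 2)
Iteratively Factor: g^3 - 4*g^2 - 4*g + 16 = (g - 4)*(g^2 - 4) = (g - 4)*(g + 2)*(g - 2)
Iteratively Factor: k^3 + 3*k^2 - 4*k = (k - 1)*(k^2 + 4*k) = k*(k - 1)*(k + 4)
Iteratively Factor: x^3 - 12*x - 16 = (x + 2)*(x^2 - 2*x - 8) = (x - 4)*(x + 2)*(x + 2)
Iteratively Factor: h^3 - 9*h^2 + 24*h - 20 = (h - 5)*(h^2 - 4*h + 4) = (h - 5)*(h - 2)*(h - 2)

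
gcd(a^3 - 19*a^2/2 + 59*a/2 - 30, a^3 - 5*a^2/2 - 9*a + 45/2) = a^2 - 11*a/2 + 15/2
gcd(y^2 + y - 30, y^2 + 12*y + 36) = y + 6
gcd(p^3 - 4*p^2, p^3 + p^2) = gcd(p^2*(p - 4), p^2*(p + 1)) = p^2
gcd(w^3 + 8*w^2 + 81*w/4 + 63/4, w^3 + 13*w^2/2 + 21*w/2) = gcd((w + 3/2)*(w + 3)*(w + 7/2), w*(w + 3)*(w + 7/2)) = w^2 + 13*w/2 + 21/2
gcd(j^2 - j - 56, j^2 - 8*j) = j - 8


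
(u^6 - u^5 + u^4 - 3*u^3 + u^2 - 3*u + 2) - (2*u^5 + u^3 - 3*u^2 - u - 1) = u^6 - 3*u^5 + u^4 - 4*u^3 + 4*u^2 - 2*u + 3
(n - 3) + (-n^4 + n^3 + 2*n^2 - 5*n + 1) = -n^4 + n^3 + 2*n^2 - 4*n - 2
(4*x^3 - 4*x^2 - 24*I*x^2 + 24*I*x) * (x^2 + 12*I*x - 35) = 4*x^5 - 4*x^4 + 24*I*x^4 + 148*x^3 - 24*I*x^3 - 148*x^2 + 840*I*x^2 - 840*I*x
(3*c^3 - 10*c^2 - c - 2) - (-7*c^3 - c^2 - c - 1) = 10*c^3 - 9*c^2 - 1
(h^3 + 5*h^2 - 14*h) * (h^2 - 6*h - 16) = h^5 - h^4 - 60*h^3 + 4*h^2 + 224*h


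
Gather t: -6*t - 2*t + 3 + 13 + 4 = 20 - 8*t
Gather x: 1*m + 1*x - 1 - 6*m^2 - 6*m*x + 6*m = -6*m^2 + 7*m + x*(1 - 6*m) - 1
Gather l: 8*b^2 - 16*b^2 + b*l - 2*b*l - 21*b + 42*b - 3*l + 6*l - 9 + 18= -8*b^2 + 21*b + l*(3 - b) + 9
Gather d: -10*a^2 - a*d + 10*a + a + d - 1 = -10*a^2 + 11*a + d*(1 - a) - 1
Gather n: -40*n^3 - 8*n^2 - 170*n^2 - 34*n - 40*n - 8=-40*n^3 - 178*n^2 - 74*n - 8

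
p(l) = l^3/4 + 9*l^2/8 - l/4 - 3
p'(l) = 3*l^2/4 + 9*l/4 - 1/4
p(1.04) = -1.76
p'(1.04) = 2.90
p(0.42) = -2.89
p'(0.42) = 0.83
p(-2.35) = 0.56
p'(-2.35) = -1.40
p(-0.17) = -2.93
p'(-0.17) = -0.61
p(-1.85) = -0.27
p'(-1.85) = -1.85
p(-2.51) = 0.76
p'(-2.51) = -1.17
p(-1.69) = -0.57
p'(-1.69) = -1.91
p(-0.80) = -2.21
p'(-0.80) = -1.57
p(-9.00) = -91.88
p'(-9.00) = 40.25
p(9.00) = 268.12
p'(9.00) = 80.75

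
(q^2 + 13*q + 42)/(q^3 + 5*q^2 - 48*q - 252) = (q + 7)/(q^2 - q - 42)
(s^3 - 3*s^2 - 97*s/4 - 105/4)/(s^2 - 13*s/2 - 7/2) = (4*s^2 + 16*s + 15)/(2*(2*s + 1))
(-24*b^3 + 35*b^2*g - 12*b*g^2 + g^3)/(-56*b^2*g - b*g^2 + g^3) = (3*b^2 - 4*b*g + g^2)/(g*(7*b + g))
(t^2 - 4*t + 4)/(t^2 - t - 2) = (t - 2)/(t + 1)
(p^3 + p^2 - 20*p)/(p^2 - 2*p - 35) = p*(p - 4)/(p - 7)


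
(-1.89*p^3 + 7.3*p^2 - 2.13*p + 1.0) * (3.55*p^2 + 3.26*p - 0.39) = -6.7095*p^5 + 19.7536*p^4 + 16.9736*p^3 - 6.2408*p^2 + 4.0907*p - 0.39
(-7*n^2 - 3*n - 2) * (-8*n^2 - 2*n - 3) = 56*n^4 + 38*n^3 + 43*n^2 + 13*n + 6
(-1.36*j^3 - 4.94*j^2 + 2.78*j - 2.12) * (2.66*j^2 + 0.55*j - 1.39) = -3.6176*j^5 - 13.8884*j^4 + 6.5682*j^3 + 2.7564*j^2 - 5.0302*j + 2.9468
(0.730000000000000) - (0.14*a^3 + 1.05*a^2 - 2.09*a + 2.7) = -0.14*a^3 - 1.05*a^2 + 2.09*a - 1.97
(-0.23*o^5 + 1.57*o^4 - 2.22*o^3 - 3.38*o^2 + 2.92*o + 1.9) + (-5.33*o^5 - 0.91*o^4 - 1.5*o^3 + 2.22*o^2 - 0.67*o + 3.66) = -5.56*o^5 + 0.66*o^4 - 3.72*o^3 - 1.16*o^2 + 2.25*o + 5.56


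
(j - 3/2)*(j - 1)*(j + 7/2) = j^3 + j^2 - 29*j/4 + 21/4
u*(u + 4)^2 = u^3 + 8*u^2 + 16*u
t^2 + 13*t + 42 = (t + 6)*(t + 7)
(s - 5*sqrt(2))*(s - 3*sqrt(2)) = s^2 - 8*sqrt(2)*s + 30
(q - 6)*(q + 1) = q^2 - 5*q - 6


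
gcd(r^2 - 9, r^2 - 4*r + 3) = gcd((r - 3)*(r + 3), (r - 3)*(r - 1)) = r - 3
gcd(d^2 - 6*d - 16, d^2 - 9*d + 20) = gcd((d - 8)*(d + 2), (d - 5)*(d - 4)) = 1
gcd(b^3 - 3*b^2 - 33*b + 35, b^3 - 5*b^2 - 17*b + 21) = b^2 - 8*b + 7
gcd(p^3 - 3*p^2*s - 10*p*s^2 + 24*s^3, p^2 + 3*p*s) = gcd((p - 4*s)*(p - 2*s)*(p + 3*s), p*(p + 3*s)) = p + 3*s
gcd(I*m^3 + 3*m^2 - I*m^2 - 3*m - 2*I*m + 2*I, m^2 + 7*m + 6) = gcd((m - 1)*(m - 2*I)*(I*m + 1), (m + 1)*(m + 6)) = 1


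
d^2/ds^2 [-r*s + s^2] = 2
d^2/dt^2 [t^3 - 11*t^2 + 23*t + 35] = 6*t - 22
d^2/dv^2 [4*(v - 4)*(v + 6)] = 8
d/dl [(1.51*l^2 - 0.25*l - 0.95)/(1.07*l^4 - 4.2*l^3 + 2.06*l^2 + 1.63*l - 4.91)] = (-3.2314*l^5 + 7.1445*l^4 + 1.966*l^3 - 8.9937*l^2 - 10.9142*l + 2.776)/(1.1449*l^8 - 8.988*l^7 + 22.0484*l^6 - 13.8158*l^5 - 19.9558*l^4 + 47.9596*l^3 - 17.5723*l^2 - 16.0066*l + 24.1081)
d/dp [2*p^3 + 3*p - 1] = 6*p^2 + 3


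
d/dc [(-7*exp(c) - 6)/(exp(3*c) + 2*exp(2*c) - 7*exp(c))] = 2*(7*exp(3*c) + 16*exp(2*c) + 12*exp(c) - 21)*exp(-c)/(exp(4*c) + 4*exp(3*c) - 10*exp(2*c) - 28*exp(c) + 49)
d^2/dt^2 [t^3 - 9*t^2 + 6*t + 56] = 6*t - 18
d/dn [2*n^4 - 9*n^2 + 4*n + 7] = 8*n^3 - 18*n + 4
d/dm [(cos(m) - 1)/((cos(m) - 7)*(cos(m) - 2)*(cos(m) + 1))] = (35*cos(m) - 11*cos(2*m) + cos(3*m) - 49)*sin(m)/(2*(cos(m) - 7)^2*(cos(m) - 2)^2*(cos(m) + 1)^2)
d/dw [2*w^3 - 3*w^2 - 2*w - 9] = 6*w^2 - 6*w - 2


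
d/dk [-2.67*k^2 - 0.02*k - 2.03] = -5.34*k - 0.02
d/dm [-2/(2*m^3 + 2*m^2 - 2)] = m*(3*m + 2)/(m^3 + m^2 - 1)^2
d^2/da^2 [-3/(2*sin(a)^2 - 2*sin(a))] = 3*(4 + 1/sin(a) - 4/sin(a)^2 + 2/sin(a)^3)/(2*(sin(a) - 1)^2)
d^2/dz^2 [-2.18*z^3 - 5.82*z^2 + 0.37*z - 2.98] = -13.08*z - 11.64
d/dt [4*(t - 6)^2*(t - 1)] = 4*(t - 6)*(3*t - 8)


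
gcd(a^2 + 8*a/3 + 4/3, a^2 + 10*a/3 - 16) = 1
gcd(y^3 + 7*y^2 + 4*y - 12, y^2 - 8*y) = 1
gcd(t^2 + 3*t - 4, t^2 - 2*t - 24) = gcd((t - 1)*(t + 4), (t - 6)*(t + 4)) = t + 4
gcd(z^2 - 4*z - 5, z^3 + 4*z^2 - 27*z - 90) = z - 5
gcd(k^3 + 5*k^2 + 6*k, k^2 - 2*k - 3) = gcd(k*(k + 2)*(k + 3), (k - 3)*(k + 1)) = 1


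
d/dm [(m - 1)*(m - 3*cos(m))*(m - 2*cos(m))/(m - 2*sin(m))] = ((m - 1)*(m - 3*cos(m))*(m - 2*cos(m))*(2*cos(m) - 1) + (m - 2*sin(m))*((m - 1)*(m - 3*cos(m))*(2*sin(m) + 1) + (m - 1)*(m - 2*cos(m))*(3*sin(m) + 1) + (m - 3*cos(m))*(m - 2*cos(m))))/(m - 2*sin(m))^2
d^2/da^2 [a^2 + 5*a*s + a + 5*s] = 2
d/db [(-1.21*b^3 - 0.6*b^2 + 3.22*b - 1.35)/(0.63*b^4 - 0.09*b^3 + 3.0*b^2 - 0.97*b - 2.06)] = (0.7623*b^6 + 0.756*b^5 - 9.7698*b^4 + 6.329*b^3 - 1.9647*b^2 + 10.572*b - 7.9427)/(0.3969*b^8 - 0.1134*b^7 + 3.7881*b^6 - 1.7622*b^5 + 6.579*b^4 - 5.4492*b^3 - 11.4191*b^2 + 3.9964*b + 4.2436)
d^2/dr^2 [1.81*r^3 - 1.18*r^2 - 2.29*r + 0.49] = 10.86*r - 2.36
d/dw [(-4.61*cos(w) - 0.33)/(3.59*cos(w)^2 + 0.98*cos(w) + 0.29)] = (-16.5499*cos(w)^2 - 2.3694*cos(w) + 1.0135)*sin(w)/(12.8881*cos(w)^4 + 7.0364*cos(w)^3 + 3.0426*cos(w)^2 + 0.5684*cos(w) + 0.0841)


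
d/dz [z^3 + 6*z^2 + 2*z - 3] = 3*z^2 + 12*z + 2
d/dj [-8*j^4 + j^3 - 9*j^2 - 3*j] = -32*j^3 + 3*j^2 - 18*j - 3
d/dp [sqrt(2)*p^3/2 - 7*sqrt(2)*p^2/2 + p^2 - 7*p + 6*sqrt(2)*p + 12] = 3*sqrt(2)*p^2/2 - 7*sqrt(2)*p + 2*p - 7 + 6*sqrt(2)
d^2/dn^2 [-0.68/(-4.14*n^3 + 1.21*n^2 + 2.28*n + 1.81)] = ((1.6456 - 16.8912*n)*(-4.14*n^3 + 1.21*n^2 + 2.28*n + 1.81) - 0.68*(-24.84*n^2 + 4.84*n + 4.56)*(-12.42*n^2 + 2.42*n + 2.28))/(-4.14*n^3 + 1.21*n^2 + 2.28*n + 1.81)^3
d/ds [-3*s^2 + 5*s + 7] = 5 - 6*s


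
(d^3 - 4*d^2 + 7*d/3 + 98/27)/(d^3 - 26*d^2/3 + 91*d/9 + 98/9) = (d - 7/3)/(d - 7)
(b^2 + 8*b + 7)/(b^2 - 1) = (b + 7)/(b - 1)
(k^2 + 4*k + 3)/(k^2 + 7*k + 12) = (k + 1)/(k + 4)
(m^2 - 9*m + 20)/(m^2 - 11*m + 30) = (m - 4)/(m - 6)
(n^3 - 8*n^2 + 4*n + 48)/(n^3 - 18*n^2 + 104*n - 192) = (n + 2)/(n - 8)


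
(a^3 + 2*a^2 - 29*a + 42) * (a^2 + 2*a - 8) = a^5 + 4*a^4 - 33*a^3 - 32*a^2 + 316*a - 336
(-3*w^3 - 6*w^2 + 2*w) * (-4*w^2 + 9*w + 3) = 12*w^5 - 3*w^4 - 71*w^3 + 6*w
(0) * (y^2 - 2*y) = 0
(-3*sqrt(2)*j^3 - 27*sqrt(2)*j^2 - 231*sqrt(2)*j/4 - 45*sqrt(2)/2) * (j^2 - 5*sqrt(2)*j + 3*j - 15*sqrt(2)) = -3*sqrt(2)*j^5 - 36*sqrt(2)*j^4 + 30*j^4 - 555*sqrt(2)*j^3/4 + 360*j^3 - 783*sqrt(2)*j^2/4 + 2775*j^2/2 - 135*sqrt(2)*j/2 + 3915*j/2 + 675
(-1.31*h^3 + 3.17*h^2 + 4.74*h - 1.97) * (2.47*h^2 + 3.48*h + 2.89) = -3.2357*h^5 + 3.2711*h^4 + 18.9535*h^3 + 20.7906*h^2 + 6.843*h - 5.6933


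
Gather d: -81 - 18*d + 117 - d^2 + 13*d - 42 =-d^2 - 5*d - 6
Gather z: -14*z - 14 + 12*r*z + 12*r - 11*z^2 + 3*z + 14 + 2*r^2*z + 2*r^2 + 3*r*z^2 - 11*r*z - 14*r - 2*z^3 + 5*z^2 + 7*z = 2*r^2 - 2*r - 2*z^3 + z^2*(3*r - 6) + z*(2*r^2 + r - 4)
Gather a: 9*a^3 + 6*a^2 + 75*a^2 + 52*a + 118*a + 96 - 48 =9*a^3 + 81*a^2 + 170*a + 48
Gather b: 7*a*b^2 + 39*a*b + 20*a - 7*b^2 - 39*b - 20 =20*a + b^2*(7*a - 7) + b*(39*a - 39) - 20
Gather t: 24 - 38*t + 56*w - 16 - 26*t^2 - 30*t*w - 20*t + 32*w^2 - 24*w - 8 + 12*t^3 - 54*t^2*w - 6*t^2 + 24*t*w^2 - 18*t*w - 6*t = 12*t^3 + t^2*(-54*w - 32) + t*(24*w^2 - 48*w - 64) + 32*w^2 + 32*w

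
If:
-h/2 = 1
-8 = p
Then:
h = -2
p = -8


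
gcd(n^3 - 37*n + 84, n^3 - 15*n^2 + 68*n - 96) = n^2 - 7*n + 12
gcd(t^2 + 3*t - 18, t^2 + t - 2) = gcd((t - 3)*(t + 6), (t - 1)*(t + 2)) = 1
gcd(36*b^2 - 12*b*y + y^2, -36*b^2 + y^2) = -6*b + y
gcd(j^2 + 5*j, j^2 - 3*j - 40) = j + 5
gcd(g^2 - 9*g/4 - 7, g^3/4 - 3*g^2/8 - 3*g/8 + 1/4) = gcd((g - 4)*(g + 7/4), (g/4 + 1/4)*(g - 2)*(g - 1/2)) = 1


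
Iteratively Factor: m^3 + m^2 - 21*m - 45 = (m + 3)*(m^2 - 2*m - 15) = (m + 3)^2*(m - 5)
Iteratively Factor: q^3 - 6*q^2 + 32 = (q - 4)*(q^2 - 2*q - 8) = (q - 4)*(q + 2)*(q - 4)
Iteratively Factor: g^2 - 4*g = (g)*(g - 4)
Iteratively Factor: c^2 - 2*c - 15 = (c + 3)*(c - 5)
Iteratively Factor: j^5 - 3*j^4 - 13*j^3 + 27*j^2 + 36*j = (j - 3)*(j^4 - 13*j^2 - 12*j) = (j - 3)*(j + 1)*(j^3 - j^2 - 12*j) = j*(j - 3)*(j + 1)*(j^2 - j - 12) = j*(j - 4)*(j - 3)*(j + 1)*(j + 3)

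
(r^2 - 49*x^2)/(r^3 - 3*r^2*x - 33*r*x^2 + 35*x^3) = (-r - 7*x)/(-r^2 - 4*r*x + 5*x^2)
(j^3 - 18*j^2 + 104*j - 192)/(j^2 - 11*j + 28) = (j^2 - 14*j + 48)/(j - 7)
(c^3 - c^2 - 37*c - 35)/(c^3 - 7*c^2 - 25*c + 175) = (c + 1)/(c - 5)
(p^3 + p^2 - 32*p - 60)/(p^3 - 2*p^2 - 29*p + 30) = (p + 2)/(p - 1)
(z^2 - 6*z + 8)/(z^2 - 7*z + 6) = (z^2 - 6*z + 8)/(z^2 - 7*z + 6)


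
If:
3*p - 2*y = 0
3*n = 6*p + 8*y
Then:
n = 4*y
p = 2*y/3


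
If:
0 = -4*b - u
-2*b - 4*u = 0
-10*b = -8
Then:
No Solution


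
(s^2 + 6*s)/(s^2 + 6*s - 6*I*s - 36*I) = s/(s - 6*I)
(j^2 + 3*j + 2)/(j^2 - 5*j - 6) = (j + 2)/(j - 6)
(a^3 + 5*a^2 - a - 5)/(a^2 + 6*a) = (a^3 + 5*a^2 - a - 5)/(a*(a + 6))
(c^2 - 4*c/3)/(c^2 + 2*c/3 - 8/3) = c/(c + 2)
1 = 1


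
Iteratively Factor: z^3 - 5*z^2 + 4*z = (z - 4)*(z^2 - z) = (z - 4)*(z - 1)*(z)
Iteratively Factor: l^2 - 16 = (l + 4)*(l - 4)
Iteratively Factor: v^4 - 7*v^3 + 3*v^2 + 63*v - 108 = (v - 3)*(v^3 - 4*v^2 - 9*v + 36) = (v - 4)*(v - 3)*(v^2 - 9) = (v - 4)*(v - 3)*(v + 3)*(v - 3)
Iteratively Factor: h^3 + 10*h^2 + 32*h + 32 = (h + 4)*(h^2 + 6*h + 8) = (h + 2)*(h + 4)*(h + 4)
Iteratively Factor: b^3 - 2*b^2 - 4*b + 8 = (b - 2)*(b^2 - 4) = (b - 2)*(b + 2)*(b - 2)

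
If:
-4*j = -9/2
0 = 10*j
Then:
No Solution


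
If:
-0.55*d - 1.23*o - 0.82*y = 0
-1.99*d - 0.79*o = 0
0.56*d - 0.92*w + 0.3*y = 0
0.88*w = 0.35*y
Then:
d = 0.00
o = 0.00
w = 0.00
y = 0.00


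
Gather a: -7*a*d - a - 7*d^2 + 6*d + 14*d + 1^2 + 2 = a*(-7*d - 1) - 7*d^2 + 20*d + 3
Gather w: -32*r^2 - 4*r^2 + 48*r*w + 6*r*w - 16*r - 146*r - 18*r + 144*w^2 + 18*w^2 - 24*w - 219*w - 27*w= -36*r^2 - 180*r + 162*w^2 + w*(54*r - 270)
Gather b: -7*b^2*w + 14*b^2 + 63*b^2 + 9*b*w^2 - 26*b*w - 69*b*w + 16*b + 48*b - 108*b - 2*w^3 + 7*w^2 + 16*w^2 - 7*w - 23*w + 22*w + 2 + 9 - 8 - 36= b^2*(77 - 7*w) + b*(9*w^2 - 95*w - 44) - 2*w^3 + 23*w^2 - 8*w - 33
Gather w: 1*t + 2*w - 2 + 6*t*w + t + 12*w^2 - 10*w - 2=2*t + 12*w^2 + w*(6*t - 8) - 4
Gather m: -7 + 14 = 7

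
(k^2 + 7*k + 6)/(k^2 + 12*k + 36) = (k + 1)/(k + 6)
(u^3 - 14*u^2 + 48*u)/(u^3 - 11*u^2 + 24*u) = (u - 6)/(u - 3)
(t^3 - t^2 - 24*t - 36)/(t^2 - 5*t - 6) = (t^2 + 5*t + 6)/(t + 1)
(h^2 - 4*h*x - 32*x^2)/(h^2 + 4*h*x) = (h - 8*x)/h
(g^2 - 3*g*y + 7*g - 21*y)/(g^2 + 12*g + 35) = (g - 3*y)/(g + 5)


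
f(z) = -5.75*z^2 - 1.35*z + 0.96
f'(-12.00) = 136.65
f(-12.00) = -810.84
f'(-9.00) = 102.15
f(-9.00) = -452.64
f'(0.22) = -3.88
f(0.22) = 0.38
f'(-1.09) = 11.18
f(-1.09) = -4.40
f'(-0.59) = 5.44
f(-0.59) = -0.25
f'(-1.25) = 13.02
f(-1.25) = -6.34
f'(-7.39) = 83.64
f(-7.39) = -303.08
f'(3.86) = -45.74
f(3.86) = -89.92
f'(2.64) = -31.71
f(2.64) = -42.68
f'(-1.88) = 20.27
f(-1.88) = -16.82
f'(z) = -11.5*z - 1.35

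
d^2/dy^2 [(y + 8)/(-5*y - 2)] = -380/(5*y + 2)^3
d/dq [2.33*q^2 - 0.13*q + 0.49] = 4.66*q - 0.13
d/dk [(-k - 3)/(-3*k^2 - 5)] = (3*k^2 - 6*k*(k + 3) + 5)/(3*k^2 + 5)^2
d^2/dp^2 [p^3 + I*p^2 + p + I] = 6*p + 2*I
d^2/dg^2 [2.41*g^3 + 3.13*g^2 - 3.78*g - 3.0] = 14.46*g + 6.26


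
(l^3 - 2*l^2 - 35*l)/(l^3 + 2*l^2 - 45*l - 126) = l*(l + 5)/(l^2 + 9*l + 18)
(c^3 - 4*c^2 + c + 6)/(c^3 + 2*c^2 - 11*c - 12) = (c - 2)/(c + 4)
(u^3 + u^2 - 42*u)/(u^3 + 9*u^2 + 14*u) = (u - 6)/(u + 2)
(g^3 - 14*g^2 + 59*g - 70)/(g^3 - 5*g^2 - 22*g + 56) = (g - 5)/(g + 4)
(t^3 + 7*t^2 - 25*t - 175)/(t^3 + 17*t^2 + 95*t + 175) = (t - 5)/(t + 5)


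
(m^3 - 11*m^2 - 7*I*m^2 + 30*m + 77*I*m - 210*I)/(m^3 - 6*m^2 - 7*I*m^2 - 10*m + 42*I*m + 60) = (m^2 - m*(5 + 7*I) + 35*I)/(m^2 - 7*I*m - 10)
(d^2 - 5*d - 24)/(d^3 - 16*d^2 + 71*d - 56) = (d + 3)/(d^2 - 8*d + 7)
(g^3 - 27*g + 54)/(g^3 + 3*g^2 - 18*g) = (g - 3)/g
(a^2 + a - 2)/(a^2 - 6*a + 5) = (a + 2)/(a - 5)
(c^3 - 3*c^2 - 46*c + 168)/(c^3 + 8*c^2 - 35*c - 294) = (c - 4)/(c + 7)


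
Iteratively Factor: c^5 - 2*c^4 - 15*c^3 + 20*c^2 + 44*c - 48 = (c + 3)*(c^4 - 5*c^3 + 20*c - 16) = (c - 2)*(c + 3)*(c^3 - 3*c^2 - 6*c + 8) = (c - 2)*(c + 2)*(c + 3)*(c^2 - 5*c + 4) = (c - 2)*(c - 1)*(c + 2)*(c + 3)*(c - 4)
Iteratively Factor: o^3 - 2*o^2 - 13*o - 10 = (o + 1)*(o^2 - 3*o - 10) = (o - 5)*(o + 1)*(o + 2)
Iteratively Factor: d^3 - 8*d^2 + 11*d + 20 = (d + 1)*(d^2 - 9*d + 20) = (d - 5)*(d + 1)*(d - 4)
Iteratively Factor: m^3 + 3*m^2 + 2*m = (m + 2)*(m^2 + m) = m*(m + 2)*(m + 1)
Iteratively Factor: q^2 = (q)*(q)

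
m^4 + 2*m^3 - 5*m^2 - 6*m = m*(m - 2)*(m + 1)*(m + 3)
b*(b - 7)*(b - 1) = b^3 - 8*b^2 + 7*b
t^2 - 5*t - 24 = (t - 8)*(t + 3)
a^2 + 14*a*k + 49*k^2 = (a + 7*k)^2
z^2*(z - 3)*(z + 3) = z^4 - 9*z^2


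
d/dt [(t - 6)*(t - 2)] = 2*t - 8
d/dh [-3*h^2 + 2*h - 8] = 2 - 6*h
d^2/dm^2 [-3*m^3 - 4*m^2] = -18*m - 8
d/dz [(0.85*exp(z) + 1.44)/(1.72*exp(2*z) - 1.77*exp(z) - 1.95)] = (-1.462*exp(2*z) - 4.9536*exp(z) + 0.8913)*exp(z)/(2.9584*exp(4*z) - 6.0888*exp(3*z) - 3.5751*exp(2*z) + 6.903*exp(z) + 3.8025)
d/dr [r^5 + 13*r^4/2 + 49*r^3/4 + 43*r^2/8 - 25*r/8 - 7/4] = 5*r^4 + 26*r^3 + 147*r^2/4 + 43*r/4 - 25/8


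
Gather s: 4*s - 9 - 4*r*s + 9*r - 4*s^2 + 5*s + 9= 9*r - 4*s^2 + s*(9 - 4*r)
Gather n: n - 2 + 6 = n + 4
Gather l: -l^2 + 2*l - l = -l^2 + l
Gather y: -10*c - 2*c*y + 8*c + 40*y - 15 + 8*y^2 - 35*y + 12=-2*c + 8*y^2 + y*(5 - 2*c) - 3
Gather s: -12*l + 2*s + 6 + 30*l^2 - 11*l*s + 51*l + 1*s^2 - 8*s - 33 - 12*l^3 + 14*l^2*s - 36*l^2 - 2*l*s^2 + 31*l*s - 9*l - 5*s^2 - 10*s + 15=-12*l^3 - 6*l^2 + 30*l + s^2*(-2*l - 4) + s*(14*l^2 + 20*l - 16) - 12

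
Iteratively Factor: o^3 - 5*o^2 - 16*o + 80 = (o - 5)*(o^2 - 16) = (o - 5)*(o + 4)*(o - 4)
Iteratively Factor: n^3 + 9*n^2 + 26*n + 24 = (n + 2)*(n^2 + 7*n + 12) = (n + 2)*(n + 4)*(n + 3)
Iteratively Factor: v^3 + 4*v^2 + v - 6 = (v + 3)*(v^2 + v - 2) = (v - 1)*(v + 3)*(v + 2)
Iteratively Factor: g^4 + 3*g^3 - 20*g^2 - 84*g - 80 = (g + 4)*(g^3 - g^2 - 16*g - 20) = (g + 2)*(g + 4)*(g^2 - 3*g - 10) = (g - 5)*(g + 2)*(g + 4)*(g + 2)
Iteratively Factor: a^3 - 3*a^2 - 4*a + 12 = (a - 2)*(a^2 - a - 6) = (a - 2)*(a + 2)*(a - 3)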